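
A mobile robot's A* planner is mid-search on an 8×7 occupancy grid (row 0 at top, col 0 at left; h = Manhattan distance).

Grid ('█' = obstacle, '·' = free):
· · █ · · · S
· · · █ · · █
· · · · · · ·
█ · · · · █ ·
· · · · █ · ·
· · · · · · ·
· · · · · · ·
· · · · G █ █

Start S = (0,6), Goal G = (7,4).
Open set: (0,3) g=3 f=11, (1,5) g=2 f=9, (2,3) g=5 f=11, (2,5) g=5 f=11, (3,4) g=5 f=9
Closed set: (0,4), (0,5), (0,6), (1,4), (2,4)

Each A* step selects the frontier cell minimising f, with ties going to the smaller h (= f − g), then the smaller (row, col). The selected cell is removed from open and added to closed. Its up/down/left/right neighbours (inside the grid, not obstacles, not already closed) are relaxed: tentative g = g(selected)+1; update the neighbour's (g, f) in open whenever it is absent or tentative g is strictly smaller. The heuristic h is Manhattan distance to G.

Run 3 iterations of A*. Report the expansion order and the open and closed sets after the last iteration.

order=[(3,4) → (1,5) → (2,5)]; open=[(0,3) g=3 f=11, (2,3) g=5 f=11, (2,6) g=4 f=11, (3,3) g=6 f=11]; closed=[(0,4), (0,5), (0,6), (1,4), (1,5), (2,4), (2,5), (3,4)]

step 1: expand (3,4) (f=9, h=4) → closed; open now [(0,3) g=3 f=11, (1,5) g=2 f=9, (2,3) g=5 f=11, (2,5) g=5 f=11, (3,3) g=6 f=11]
step 2: expand (1,5) (f=9, h=7) → closed; open now [(0,3) g=3 f=11, (2,3) g=5 f=11, (2,5) g=3 f=9, (3,3) g=6 f=11]
step 3: expand (2,5) (f=9, h=6) → closed; open now [(0,3) g=3 f=11, (2,3) g=5 f=11, (2,6) g=4 f=11, (3,3) g=6 f=11]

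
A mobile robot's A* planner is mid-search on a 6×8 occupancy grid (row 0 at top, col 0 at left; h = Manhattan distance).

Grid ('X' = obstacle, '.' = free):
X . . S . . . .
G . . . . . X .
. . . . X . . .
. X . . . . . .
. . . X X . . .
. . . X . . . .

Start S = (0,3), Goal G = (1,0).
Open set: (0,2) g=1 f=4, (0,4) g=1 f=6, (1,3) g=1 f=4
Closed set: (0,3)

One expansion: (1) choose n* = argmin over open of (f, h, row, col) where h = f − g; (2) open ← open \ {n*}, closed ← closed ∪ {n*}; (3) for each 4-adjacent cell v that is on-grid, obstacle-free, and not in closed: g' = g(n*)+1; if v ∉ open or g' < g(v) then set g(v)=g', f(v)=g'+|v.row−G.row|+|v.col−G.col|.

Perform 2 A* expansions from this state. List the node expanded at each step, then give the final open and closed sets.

step 1: expand (0,2) (f=4, h=3) → closed; open now [(0,1) g=2 f=4, (0,4) g=1 f=6, (1,2) g=2 f=4, (1,3) g=1 f=4]
step 2: expand (0,1) (f=4, h=2) → closed; open now [(0,4) g=1 f=6, (1,1) g=3 f=4, (1,2) g=2 f=4, (1,3) g=1 f=4]

order=[(0,2) → (0,1)]; open=[(0,4) g=1 f=6, (1,1) g=3 f=4, (1,2) g=2 f=4, (1,3) g=1 f=4]; closed=[(0,1), (0,2), (0,3)]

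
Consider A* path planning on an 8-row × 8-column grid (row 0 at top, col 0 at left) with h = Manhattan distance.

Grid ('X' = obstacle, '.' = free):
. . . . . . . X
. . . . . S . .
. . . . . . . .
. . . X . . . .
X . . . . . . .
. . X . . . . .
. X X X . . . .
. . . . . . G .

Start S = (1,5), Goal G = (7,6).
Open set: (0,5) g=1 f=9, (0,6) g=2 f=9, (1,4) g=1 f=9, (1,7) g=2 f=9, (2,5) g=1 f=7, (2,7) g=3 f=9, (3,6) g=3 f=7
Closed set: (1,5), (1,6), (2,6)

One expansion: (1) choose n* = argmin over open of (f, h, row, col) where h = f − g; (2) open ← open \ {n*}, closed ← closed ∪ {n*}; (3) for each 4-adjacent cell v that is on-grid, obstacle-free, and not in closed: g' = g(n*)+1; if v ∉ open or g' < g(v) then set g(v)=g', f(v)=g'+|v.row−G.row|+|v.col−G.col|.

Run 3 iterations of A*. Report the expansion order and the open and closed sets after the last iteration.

step 1: expand (3,6) (f=7, h=4) → closed; open now [(0,5) g=1 f=9, (0,6) g=2 f=9, (1,4) g=1 f=9, (1,7) g=2 f=9, (2,5) g=1 f=7, (2,7) g=3 f=9, (3,5) g=4 f=9, (3,7) g=4 f=9, (4,6) g=4 f=7]
step 2: expand (4,6) (f=7, h=3) → closed; open now [(0,5) g=1 f=9, (0,6) g=2 f=9, (1,4) g=1 f=9, (1,7) g=2 f=9, (2,5) g=1 f=7, (2,7) g=3 f=9, (3,5) g=4 f=9, (3,7) g=4 f=9, (4,5) g=5 f=9, (4,7) g=5 f=9, (5,6) g=5 f=7]
step 3: expand (5,6) (f=7, h=2) → closed; open now [(0,5) g=1 f=9, (0,6) g=2 f=9, (1,4) g=1 f=9, (1,7) g=2 f=9, (2,5) g=1 f=7, (2,7) g=3 f=9, (3,5) g=4 f=9, (3,7) g=4 f=9, (4,5) g=5 f=9, (4,7) g=5 f=9, (5,5) g=6 f=9, (5,7) g=6 f=9, (6,6) g=6 f=7]

order=[(3,6) → (4,6) → (5,6)]; open=[(0,5) g=1 f=9, (0,6) g=2 f=9, (1,4) g=1 f=9, (1,7) g=2 f=9, (2,5) g=1 f=7, (2,7) g=3 f=9, (3,5) g=4 f=9, (3,7) g=4 f=9, (4,5) g=5 f=9, (4,7) g=5 f=9, (5,5) g=6 f=9, (5,7) g=6 f=9, (6,6) g=6 f=7]; closed=[(1,5), (1,6), (2,6), (3,6), (4,6), (5,6)]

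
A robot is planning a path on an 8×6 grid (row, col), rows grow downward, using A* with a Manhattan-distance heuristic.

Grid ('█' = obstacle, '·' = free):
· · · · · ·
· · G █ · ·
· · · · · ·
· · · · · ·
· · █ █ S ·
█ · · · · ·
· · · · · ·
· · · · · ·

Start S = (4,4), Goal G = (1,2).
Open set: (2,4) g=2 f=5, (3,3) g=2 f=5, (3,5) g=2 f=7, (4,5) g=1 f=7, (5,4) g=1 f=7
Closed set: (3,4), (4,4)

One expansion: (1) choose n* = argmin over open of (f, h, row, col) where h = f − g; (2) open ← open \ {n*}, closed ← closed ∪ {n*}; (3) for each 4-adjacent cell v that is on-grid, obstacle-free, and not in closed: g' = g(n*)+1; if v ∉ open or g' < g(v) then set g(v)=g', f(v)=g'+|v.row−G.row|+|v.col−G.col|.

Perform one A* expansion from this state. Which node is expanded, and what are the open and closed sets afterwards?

step 1: expand (2,4) (f=5, h=3) → closed; open now [(1,4) g=3 f=5, (2,3) g=3 f=5, (2,5) g=3 f=7, (3,3) g=2 f=5, (3,5) g=2 f=7, (4,5) g=1 f=7, (5,4) g=1 f=7]

expanded=(2,4); open=[(1,4) g=3 f=5, (2,3) g=3 f=5, (2,5) g=3 f=7, (3,3) g=2 f=5, (3,5) g=2 f=7, (4,5) g=1 f=7, (5,4) g=1 f=7]; closed=[(2,4), (3,4), (4,4)]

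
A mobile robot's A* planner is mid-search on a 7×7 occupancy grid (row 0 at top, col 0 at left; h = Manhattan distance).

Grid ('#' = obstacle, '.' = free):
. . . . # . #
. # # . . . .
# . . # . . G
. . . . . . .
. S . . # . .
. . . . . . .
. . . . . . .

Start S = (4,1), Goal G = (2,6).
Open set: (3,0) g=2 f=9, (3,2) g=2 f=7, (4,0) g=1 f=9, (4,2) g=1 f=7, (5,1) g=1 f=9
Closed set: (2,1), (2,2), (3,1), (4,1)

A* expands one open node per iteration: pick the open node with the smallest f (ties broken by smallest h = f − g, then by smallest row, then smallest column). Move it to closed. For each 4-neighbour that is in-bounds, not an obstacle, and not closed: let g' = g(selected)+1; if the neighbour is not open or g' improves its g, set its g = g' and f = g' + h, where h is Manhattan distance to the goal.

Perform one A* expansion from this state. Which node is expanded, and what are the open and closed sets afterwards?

expanded=(3,2); open=[(3,0) g=2 f=9, (3,3) g=3 f=7, (4,0) g=1 f=9, (4,2) g=1 f=7, (5,1) g=1 f=9]; closed=[(2,1), (2,2), (3,1), (3,2), (4,1)]

step 1: expand (3,2) (f=7, h=5) → closed; open now [(3,0) g=2 f=9, (3,3) g=3 f=7, (4,0) g=1 f=9, (4,2) g=1 f=7, (5,1) g=1 f=9]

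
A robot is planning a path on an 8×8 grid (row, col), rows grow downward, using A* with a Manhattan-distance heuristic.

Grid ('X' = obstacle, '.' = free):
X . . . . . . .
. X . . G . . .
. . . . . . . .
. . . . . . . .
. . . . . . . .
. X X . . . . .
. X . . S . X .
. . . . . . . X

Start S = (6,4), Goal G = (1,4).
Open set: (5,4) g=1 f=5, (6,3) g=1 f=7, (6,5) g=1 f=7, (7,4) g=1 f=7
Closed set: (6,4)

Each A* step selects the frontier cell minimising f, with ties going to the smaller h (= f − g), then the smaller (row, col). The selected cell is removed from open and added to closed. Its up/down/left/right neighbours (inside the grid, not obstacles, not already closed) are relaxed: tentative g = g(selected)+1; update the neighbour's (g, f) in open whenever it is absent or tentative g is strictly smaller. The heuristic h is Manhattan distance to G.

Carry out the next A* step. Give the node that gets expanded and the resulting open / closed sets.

step 1: expand (5,4) (f=5, h=4) → closed; open now [(4,4) g=2 f=5, (5,3) g=2 f=7, (5,5) g=2 f=7, (6,3) g=1 f=7, (6,5) g=1 f=7, (7,4) g=1 f=7]

expanded=(5,4); open=[(4,4) g=2 f=5, (5,3) g=2 f=7, (5,5) g=2 f=7, (6,3) g=1 f=7, (6,5) g=1 f=7, (7,4) g=1 f=7]; closed=[(5,4), (6,4)]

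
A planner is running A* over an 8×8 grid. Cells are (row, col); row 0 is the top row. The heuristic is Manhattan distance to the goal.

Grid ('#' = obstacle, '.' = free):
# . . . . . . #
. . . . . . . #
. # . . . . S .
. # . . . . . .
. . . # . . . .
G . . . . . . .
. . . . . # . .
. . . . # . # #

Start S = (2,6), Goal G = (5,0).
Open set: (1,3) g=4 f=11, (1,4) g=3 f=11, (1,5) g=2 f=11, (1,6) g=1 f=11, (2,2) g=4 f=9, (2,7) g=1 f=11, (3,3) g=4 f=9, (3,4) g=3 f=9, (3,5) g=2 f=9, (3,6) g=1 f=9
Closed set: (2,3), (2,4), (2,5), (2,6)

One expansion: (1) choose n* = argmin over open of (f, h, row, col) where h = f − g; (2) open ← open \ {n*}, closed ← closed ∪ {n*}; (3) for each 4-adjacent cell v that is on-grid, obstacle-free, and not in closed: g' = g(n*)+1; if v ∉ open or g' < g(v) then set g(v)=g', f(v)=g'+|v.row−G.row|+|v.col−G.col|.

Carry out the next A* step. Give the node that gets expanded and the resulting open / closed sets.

step 1: expand (2,2) (f=9, h=5) → closed; open now [(1,2) g=5 f=11, (1,3) g=4 f=11, (1,4) g=3 f=11, (1,5) g=2 f=11, (1,6) g=1 f=11, (2,7) g=1 f=11, (3,2) g=5 f=9, (3,3) g=4 f=9, (3,4) g=3 f=9, (3,5) g=2 f=9, (3,6) g=1 f=9]

expanded=(2,2); open=[(1,2) g=5 f=11, (1,3) g=4 f=11, (1,4) g=3 f=11, (1,5) g=2 f=11, (1,6) g=1 f=11, (2,7) g=1 f=11, (3,2) g=5 f=9, (3,3) g=4 f=9, (3,4) g=3 f=9, (3,5) g=2 f=9, (3,6) g=1 f=9]; closed=[(2,2), (2,3), (2,4), (2,5), (2,6)]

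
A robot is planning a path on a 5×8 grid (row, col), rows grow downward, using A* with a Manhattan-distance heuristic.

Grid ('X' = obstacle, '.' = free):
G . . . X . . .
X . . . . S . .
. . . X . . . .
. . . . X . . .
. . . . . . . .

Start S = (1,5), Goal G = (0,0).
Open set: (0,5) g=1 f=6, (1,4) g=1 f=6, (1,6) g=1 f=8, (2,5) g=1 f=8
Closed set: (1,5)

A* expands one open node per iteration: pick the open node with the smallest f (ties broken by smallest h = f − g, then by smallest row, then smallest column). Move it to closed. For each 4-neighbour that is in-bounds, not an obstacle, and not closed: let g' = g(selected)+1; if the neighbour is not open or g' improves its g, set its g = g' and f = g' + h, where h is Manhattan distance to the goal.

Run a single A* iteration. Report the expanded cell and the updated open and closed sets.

expanded=(0,5); open=[(0,6) g=2 f=8, (1,4) g=1 f=6, (1,6) g=1 f=8, (2,5) g=1 f=8]; closed=[(0,5), (1,5)]

step 1: expand (0,5) (f=6, h=5) → closed; open now [(0,6) g=2 f=8, (1,4) g=1 f=6, (1,6) g=1 f=8, (2,5) g=1 f=8]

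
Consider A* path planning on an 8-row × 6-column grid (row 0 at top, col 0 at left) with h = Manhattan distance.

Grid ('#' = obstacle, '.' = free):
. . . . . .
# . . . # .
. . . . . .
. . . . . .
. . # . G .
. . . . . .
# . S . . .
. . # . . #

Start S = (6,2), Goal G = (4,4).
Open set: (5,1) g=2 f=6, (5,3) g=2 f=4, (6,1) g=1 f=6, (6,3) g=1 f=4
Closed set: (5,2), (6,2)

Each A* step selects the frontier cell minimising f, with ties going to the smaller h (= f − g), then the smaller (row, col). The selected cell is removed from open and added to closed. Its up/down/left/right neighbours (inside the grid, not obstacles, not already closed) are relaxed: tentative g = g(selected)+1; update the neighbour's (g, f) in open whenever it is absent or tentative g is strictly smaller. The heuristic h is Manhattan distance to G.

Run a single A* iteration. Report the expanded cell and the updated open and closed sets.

expanded=(5,3); open=[(4,3) g=3 f=4, (5,1) g=2 f=6, (5,4) g=3 f=4, (6,1) g=1 f=6, (6,3) g=1 f=4]; closed=[(5,2), (5,3), (6,2)]

step 1: expand (5,3) (f=4, h=2) → closed; open now [(4,3) g=3 f=4, (5,1) g=2 f=6, (5,4) g=3 f=4, (6,1) g=1 f=6, (6,3) g=1 f=4]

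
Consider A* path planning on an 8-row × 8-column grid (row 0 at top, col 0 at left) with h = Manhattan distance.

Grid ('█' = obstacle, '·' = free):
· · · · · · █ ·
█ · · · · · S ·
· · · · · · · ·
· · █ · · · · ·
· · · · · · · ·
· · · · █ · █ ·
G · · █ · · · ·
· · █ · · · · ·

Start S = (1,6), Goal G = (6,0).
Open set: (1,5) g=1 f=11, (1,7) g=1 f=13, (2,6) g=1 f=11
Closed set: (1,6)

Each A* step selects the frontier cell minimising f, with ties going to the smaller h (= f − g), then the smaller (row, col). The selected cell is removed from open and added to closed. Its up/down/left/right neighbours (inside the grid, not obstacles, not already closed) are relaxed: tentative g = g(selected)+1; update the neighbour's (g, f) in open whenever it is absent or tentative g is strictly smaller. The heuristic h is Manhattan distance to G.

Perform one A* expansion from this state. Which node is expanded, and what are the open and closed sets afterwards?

step 1: expand (1,5) (f=11, h=10) → closed; open now [(0,5) g=2 f=13, (1,4) g=2 f=11, (1,7) g=1 f=13, (2,5) g=2 f=11, (2,6) g=1 f=11]

expanded=(1,5); open=[(0,5) g=2 f=13, (1,4) g=2 f=11, (1,7) g=1 f=13, (2,5) g=2 f=11, (2,6) g=1 f=11]; closed=[(1,5), (1,6)]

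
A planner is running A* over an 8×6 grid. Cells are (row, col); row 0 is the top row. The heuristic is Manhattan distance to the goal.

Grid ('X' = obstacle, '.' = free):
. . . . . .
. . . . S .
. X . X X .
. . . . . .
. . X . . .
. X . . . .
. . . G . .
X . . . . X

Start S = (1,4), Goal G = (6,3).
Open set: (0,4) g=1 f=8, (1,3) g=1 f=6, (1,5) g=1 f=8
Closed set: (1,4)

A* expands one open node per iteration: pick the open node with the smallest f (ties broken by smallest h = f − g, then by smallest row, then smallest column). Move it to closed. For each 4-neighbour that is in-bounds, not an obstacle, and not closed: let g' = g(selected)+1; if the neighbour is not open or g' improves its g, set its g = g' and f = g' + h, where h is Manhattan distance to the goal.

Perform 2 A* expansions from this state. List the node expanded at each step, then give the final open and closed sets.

order=[(1,3) → (0,3)]; open=[(0,2) g=3 f=10, (0,4) g=1 f=8, (1,2) g=2 f=8, (1,5) g=1 f=8]; closed=[(0,3), (1,3), (1,4)]

step 1: expand (1,3) (f=6, h=5) → closed; open now [(0,3) g=2 f=8, (0,4) g=1 f=8, (1,2) g=2 f=8, (1,5) g=1 f=8]
step 2: expand (0,3) (f=8, h=6) → closed; open now [(0,2) g=3 f=10, (0,4) g=1 f=8, (1,2) g=2 f=8, (1,5) g=1 f=8]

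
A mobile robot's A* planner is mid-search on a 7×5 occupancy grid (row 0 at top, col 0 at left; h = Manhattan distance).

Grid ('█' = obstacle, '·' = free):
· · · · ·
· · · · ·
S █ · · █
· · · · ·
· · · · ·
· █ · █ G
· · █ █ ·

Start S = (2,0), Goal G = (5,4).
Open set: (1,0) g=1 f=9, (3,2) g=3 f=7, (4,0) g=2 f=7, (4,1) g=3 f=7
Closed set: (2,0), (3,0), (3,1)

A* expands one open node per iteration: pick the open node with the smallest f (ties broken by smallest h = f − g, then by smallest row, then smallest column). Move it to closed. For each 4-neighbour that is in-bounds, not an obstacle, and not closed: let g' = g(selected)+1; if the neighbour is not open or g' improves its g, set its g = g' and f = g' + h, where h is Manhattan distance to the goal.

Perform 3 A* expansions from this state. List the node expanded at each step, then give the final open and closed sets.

order=[(3,2) → (3,3) → (3,4)]; open=[(1,0) g=1 f=9, (2,2) g=4 f=9, (2,3) g=5 f=9, (4,0) g=2 f=7, (4,1) g=3 f=7, (4,2) g=4 f=7, (4,3) g=5 f=7, (4,4) g=6 f=7]; closed=[(2,0), (3,0), (3,1), (3,2), (3,3), (3,4)]

step 1: expand (3,2) (f=7, h=4) → closed; open now [(1,0) g=1 f=9, (2,2) g=4 f=9, (3,3) g=4 f=7, (4,0) g=2 f=7, (4,1) g=3 f=7, (4,2) g=4 f=7]
step 2: expand (3,3) (f=7, h=3) → closed; open now [(1,0) g=1 f=9, (2,2) g=4 f=9, (2,3) g=5 f=9, (3,4) g=5 f=7, (4,0) g=2 f=7, (4,1) g=3 f=7, (4,2) g=4 f=7, (4,3) g=5 f=7]
step 3: expand (3,4) (f=7, h=2) → closed; open now [(1,0) g=1 f=9, (2,2) g=4 f=9, (2,3) g=5 f=9, (4,0) g=2 f=7, (4,1) g=3 f=7, (4,2) g=4 f=7, (4,3) g=5 f=7, (4,4) g=6 f=7]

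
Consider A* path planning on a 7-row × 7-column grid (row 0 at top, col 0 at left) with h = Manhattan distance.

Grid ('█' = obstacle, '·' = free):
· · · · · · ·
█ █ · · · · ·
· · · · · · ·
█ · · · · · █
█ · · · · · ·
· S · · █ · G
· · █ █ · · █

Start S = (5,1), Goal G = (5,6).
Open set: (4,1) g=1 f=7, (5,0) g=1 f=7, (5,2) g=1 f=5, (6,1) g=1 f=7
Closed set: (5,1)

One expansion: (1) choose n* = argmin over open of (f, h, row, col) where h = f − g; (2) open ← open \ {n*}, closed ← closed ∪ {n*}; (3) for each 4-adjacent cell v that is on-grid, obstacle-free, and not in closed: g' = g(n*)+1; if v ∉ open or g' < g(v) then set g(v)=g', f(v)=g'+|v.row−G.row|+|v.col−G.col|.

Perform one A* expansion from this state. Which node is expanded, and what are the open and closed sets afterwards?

expanded=(5,2); open=[(4,1) g=1 f=7, (4,2) g=2 f=7, (5,0) g=1 f=7, (5,3) g=2 f=5, (6,1) g=1 f=7]; closed=[(5,1), (5,2)]

step 1: expand (5,2) (f=5, h=4) → closed; open now [(4,1) g=1 f=7, (4,2) g=2 f=7, (5,0) g=1 f=7, (5,3) g=2 f=5, (6,1) g=1 f=7]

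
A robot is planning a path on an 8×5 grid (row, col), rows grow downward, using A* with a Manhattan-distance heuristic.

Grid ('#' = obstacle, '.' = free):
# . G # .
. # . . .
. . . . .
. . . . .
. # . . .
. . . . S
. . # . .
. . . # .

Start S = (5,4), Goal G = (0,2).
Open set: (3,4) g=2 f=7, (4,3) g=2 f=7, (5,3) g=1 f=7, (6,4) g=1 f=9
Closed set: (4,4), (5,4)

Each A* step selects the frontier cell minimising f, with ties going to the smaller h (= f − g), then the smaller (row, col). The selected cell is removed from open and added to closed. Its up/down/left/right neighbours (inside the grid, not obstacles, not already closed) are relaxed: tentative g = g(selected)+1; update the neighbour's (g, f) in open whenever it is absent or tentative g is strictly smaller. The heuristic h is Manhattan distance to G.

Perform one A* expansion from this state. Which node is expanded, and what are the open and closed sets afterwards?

expanded=(3,4); open=[(2,4) g=3 f=7, (3,3) g=3 f=7, (4,3) g=2 f=7, (5,3) g=1 f=7, (6,4) g=1 f=9]; closed=[(3,4), (4,4), (5,4)]

step 1: expand (3,4) (f=7, h=5) → closed; open now [(2,4) g=3 f=7, (3,3) g=3 f=7, (4,3) g=2 f=7, (5,3) g=1 f=7, (6,4) g=1 f=9]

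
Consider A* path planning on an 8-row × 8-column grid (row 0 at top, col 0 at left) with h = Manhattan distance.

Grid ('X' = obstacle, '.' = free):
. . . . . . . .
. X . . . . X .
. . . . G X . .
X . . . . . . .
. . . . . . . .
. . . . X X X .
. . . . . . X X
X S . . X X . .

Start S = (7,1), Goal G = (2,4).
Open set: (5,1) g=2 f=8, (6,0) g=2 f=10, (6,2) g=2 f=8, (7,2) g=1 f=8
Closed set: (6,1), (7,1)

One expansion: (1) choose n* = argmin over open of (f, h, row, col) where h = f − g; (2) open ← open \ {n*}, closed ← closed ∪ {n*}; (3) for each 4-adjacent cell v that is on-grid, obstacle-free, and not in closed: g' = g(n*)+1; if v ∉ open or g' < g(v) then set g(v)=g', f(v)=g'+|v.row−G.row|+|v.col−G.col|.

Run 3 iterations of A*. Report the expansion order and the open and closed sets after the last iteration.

step 1: expand (5,1) (f=8, h=6) → closed; open now [(4,1) g=3 f=8, (5,0) g=3 f=10, (5,2) g=3 f=8, (6,0) g=2 f=10, (6,2) g=2 f=8, (7,2) g=1 f=8]
step 2: expand (4,1) (f=8, h=5) → closed; open now [(3,1) g=4 f=8, (4,0) g=4 f=10, (4,2) g=4 f=8, (5,0) g=3 f=10, (5,2) g=3 f=8, (6,0) g=2 f=10, (6,2) g=2 f=8, (7,2) g=1 f=8]
step 3: expand (3,1) (f=8, h=4) → closed; open now [(2,1) g=5 f=8, (3,2) g=5 f=8, (4,0) g=4 f=10, (4,2) g=4 f=8, (5,0) g=3 f=10, (5,2) g=3 f=8, (6,0) g=2 f=10, (6,2) g=2 f=8, (7,2) g=1 f=8]

order=[(5,1) → (4,1) → (3,1)]; open=[(2,1) g=5 f=8, (3,2) g=5 f=8, (4,0) g=4 f=10, (4,2) g=4 f=8, (5,0) g=3 f=10, (5,2) g=3 f=8, (6,0) g=2 f=10, (6,2) g=2 f=8, (7,2) g=1 f=8]; closed=[(3,1), (4,1), (5,1), (6,1), (7,1)]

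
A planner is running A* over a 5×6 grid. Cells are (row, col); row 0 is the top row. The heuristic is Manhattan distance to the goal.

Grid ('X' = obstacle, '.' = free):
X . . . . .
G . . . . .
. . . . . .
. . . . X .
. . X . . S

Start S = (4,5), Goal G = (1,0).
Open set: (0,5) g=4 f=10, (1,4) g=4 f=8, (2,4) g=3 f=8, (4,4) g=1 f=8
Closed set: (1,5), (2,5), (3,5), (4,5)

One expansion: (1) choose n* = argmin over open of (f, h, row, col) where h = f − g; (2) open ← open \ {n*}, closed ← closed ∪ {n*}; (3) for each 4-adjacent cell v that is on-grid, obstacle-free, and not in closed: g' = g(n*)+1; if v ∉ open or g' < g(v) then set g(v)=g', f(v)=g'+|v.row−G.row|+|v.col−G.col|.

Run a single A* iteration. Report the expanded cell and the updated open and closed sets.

step 1: expand (1,4) (f=8, h=4) → closed; open now [(0,4) g=5 f=10, (0,5) g=4 f=10, (1,3) g=5 f=8, (2,4) g=3 f=8, (4,4) g=1 f=8]

expanded=(1,4); open=[(0,4) g=5 f=10, (0,5) g=4 f=10, (1,3) g=5 f=8, (2,4) g=3 f=8, (4,4) g=1 f=8]; closed=[(1,4), (1,5), (2,5), (3,5), (4,5)]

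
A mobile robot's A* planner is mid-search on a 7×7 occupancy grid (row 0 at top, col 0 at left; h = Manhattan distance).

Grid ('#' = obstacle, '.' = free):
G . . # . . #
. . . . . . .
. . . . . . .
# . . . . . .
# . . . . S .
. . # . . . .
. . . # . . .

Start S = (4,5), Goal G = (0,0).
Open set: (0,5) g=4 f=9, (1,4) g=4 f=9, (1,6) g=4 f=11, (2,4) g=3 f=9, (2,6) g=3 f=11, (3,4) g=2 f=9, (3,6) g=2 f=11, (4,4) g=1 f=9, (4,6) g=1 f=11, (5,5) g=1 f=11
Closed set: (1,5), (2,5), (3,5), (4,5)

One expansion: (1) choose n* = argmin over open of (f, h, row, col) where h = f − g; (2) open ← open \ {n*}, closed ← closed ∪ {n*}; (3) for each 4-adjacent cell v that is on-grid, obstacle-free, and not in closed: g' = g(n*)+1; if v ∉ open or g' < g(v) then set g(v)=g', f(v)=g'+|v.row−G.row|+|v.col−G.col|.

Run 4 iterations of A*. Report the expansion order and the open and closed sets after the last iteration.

step 1: expand (0,5) (f=9, h=5) → closed; open now [(0,4) g=5 f=9, (1,4) g=4 f=9, (1,6) g=4 f=11, (2,4) g=3 f=9, (2,6) g=3 f=11, (3,4) g=2 f=9, (3,6) g=2 f=11, (4,4) g=1 f=9, (4,6) g=1 f=11, (5,5) g=1 f=11]
step 2: expand (0,4) (f=9, h=4) → closed; open now [(1,4) g=4 f=9, (1,6) g=4 f=11, (2,4) g=3 f=9, (2,6) g=3 f=11, (3,4) g=2 f=9, (3,6) g=2 f=11, (4,4) g=1 f=9, (4,6) g=1 f=11, (5,5) g=1 f=11]
step 3: expand (1,4) (f=9, h=5) → closed; open now [(1,3) g=5 f=9, (1,6) g=4 f=11, (2,4) g=3 f=9, (2,6) g=3 f=11, (3,4) g=2 f=9, (3,6) g=2 f=11, (4,4) g=1 f=9, (4,6) g=1 f=11, (5,5) g=1 f=11]
step 4: expand (1,3) (f=9, h=4) → closed; open now [(1,2) g=6 f=9, (1,6) g=4 f=11, (2,3) g=6 f=11, (2,4) g=3 f=9, (2,6) g=3 f=11, (3,4) g=2 f=9, (3,6) g=2 f=11, (4,4) g=1 f=9, (4,6) g=1 f=11, (5,5) g=1 f=11]

order=[(0,5) → (0,4) → (1,4) → (1,3)]; open=[(1,2) g=6 f=9, (1,6) g=4 f=11, (2,3) g=6 f=11, (2,4) g=3 f=9, (2,6) g=3 f=11, (3,4) g=2 f=9, (3,6) g=2 f=11, (4,4) g=1 f=9, (4,6) g=1 f=11, (5,5) g=1 f=11]; closed=[(0,4), (0,5), (1,3), (1,4), (1,5), (2,5), (3,5), (4,5)]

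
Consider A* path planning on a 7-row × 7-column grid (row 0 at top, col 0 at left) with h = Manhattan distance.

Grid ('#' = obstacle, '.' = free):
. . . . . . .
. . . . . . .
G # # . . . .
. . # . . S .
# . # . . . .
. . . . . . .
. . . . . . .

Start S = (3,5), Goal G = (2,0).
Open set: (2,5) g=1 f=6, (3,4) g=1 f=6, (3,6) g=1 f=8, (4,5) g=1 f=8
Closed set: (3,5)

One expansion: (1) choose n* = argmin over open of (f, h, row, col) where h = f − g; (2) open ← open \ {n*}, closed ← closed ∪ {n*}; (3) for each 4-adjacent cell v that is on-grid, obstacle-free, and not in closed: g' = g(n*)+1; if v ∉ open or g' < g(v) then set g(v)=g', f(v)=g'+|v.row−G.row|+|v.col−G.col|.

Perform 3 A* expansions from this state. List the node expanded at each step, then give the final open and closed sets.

step 1: expand (2,5) (f=6, h=5) → closed; open now [(1,5) g=2 f=8, (2,4) g=2 f=6, (2,6) g=2 f=8, (3,4) g=1 f=6, (3,6) g=1 f=8, (4,5) g=1 f=8]
step 2: expand (2,4) (f=6, h=4) → closed; open now [(1,4) g=3 f=8, (1,5) g=2 f=8, (2,3) g=3 f=6, (2,6) g=2 f=8, (3,4) g=1 f=6, (3,6) g=1 f=8, (4,5) g=1 f=8]
step 3: expand (2,3) (f=6, h=3) → closed; open now [(1,3) g=4 f=8, (1,4) g=3 f=8, (1,5) g=2 f=8, (2,6) g=2 f=8, (3,3) g=4 f=8, (3,4) g=1 f=6, (3,6) g=1 f=8, (4,5) g=1 f=8]

order=[(2,5) → (2,4) → (2,3)]; open=[(1,3) g=4 f=8, (1,4) g=3 f=8, (1,5) g=2 f=8, (2,6) g=2 f=8, (3,3) g=4 f=8, (3,4) g=1 f=6, (3,6) g=1 f=8, (4,5) g=1 f=8]; closed=[(2,3), (2,4), (2,5), (3,5)]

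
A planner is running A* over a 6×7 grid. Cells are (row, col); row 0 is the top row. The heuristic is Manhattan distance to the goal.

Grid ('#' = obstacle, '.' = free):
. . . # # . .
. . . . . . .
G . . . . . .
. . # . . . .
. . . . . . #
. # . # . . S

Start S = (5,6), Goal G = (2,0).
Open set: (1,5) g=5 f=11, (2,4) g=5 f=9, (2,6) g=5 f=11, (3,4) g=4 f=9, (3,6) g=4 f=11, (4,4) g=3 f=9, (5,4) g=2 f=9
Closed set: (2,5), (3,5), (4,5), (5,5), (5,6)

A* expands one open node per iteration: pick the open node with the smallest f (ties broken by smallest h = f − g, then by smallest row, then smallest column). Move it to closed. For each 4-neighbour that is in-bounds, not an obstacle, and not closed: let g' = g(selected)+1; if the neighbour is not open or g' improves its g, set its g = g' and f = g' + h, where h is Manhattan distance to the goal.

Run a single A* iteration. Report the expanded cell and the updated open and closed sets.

expanded=(2,4); open=[(1,4) g=6 f=11, (1,5) g=5 f=11, (2,3) g=6 f=9, (2,6) g=5 f=11, (3,4) g=4 f=9, (3,6) g=4 f=11, (4,4) g=3 f=9, (5,4) g=2 f=9]; closed=[(2,4), (2,5), (3,5), (4,5), (5,5), (5,6)]

step 1: expand (2,4) (f=9, h=4) → closed; open now [(1,4) g=6 f=11, (1,5) g=5 f=11, (2,3) g=6 f=9, (2,6) g=5 f=11, (3,4) g=4 f=9, (3,6) g=4 f=11, (4,4) g=3 f=9, (5,4) g=2 f=9]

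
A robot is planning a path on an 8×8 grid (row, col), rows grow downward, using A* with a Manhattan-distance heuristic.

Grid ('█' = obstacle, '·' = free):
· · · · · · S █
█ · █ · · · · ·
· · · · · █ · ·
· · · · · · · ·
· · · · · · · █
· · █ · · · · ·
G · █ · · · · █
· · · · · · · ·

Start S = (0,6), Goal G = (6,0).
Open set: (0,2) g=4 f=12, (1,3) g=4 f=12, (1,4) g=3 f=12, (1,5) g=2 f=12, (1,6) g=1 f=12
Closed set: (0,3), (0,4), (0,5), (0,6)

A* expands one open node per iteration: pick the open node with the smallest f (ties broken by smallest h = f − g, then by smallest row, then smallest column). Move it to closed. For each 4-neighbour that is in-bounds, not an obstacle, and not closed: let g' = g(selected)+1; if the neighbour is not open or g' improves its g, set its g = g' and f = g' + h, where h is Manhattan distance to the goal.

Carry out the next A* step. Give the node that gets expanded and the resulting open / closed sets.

step 1: expand (0,2) (f=12, h=8) → closed; open now [(0,1) g=5 f=12, (1,3) g=4 f=12, (1,4) g=3 f=12, (1,5) g=2 f=12, (1,6) g=1 f=12]

expanded=(0,2); open=[(0,1) g=5 f=12, (1,3) g=4 f=12, (1,4) g=3 f=12, (1,5) g=2 f=12, (1,6) g=1 f=12]; closed=[(0,2), (0,3), (0,4), (0,5), (0,6)]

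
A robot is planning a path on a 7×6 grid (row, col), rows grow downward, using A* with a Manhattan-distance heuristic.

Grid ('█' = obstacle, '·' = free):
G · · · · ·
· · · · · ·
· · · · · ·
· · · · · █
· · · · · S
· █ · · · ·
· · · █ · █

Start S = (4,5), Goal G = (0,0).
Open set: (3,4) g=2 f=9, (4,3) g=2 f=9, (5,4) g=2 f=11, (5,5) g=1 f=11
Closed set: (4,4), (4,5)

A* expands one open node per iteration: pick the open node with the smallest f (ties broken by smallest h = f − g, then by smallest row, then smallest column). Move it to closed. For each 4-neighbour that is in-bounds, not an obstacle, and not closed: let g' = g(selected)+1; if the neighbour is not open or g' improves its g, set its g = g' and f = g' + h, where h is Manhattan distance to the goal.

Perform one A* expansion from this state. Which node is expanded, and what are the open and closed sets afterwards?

step 1: expand (3,4) (f=9, h=7) → closed; open now [(2,4) g=3 f=9, (3,3) g=3 f=9, (4,3) g=2 f=9, (5,4) g=2 f=11, (5,5) g=1 f=11]

expanded=(3,4); open=[(2,4) g=3 f=9, (3,3) g=3 f=9, (4,3) g=2 f=9, (5,4) g=2 f=11, (5,5) g=1 f=11]; closed=[(3,4), (4,4), (4,5)]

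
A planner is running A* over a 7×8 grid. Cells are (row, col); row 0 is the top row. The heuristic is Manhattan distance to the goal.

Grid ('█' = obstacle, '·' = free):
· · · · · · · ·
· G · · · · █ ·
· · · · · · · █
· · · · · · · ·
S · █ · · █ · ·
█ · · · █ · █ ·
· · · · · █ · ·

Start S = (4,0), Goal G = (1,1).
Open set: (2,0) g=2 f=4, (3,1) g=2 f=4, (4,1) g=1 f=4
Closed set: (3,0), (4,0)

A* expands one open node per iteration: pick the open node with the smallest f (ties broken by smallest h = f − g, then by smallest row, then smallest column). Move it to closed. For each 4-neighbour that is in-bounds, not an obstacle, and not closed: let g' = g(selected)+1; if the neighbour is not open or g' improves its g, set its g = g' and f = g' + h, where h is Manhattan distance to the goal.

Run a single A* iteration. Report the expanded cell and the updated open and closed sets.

expanded=(2,0); open=[(1,0) g=3 f=4, (2,1) g=3 f=4, (3,1) g=2 f=4, (4,1) g=1 f=4]; closed=[(2,0), (3,0), (4,0)]

step 1: expand (2,0) (f=4, h=2) → closed; open now [(1,0) g=3 f=4, (2,1) g=3 f=4, (3,1) g=2 f=4, (4,1) g=1 f=4]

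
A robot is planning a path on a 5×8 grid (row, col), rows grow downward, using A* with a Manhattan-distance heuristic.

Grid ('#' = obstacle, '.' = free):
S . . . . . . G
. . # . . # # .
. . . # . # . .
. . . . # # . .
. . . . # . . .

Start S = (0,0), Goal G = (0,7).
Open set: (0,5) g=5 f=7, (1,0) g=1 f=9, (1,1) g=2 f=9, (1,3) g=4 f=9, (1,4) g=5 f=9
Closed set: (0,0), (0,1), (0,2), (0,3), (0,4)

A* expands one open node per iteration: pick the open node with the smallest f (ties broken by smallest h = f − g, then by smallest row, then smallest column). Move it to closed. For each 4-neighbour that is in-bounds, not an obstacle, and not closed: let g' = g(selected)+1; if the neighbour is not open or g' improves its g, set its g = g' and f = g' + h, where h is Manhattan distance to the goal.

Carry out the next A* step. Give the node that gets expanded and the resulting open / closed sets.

expanded=(0,5); open=[(0,6) g=6 f=7, (1,0) g=1 f=9, (1,1) g=2 f=9, (1,3) g=4 f=9, (1,4) g=5 f=9]; closed=[(0,0), (0,1), (0,2), (0,3), (0,4), (0,5)]

step 1: expand (0,5) (f=7, h=2) → closed; open now [(0,6) g=6 f=7, (1,0) g=1 f=9, (1,1) g=2 f=9, (1,3) g=4 f=9, (1,4) g=5 f=9]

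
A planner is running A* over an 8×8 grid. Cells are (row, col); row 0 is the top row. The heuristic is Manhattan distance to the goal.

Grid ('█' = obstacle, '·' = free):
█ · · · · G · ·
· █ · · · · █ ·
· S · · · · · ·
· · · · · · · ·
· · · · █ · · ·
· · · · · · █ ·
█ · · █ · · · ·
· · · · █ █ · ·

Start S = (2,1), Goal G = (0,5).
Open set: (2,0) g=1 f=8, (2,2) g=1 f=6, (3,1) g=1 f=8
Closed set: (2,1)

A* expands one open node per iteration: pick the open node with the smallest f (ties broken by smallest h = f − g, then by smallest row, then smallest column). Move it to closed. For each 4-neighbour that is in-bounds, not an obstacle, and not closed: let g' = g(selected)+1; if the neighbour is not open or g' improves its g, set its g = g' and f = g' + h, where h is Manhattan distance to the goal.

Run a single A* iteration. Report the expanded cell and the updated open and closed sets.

step 1: expand (2,2) (f=6, h=5) → closed; open now [(1,2) g=2 f=6, (2,0) g=1 f=8, (2,3) g=2 f=6, (3,1) g=1 f=8, (3,2) g=2 f=8]

expanded=(2,2); open=[(1,2) g=2 f=6, (2,0) g=1 f=8, (2,3) g=2 f=6, (3,1) g=1 f=8, (3,2) g=2 f=8]; closed=[(2,1), (2,2)]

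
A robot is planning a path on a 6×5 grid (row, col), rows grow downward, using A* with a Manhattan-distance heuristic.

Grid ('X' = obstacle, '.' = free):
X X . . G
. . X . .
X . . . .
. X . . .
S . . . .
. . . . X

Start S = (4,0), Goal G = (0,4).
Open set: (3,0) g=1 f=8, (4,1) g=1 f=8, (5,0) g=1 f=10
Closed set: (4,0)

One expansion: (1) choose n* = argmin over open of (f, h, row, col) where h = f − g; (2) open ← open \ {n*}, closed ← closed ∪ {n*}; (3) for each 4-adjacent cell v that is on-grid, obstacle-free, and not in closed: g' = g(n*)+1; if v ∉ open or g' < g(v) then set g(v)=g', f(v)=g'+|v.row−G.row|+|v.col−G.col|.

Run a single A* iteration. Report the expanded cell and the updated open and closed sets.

expanded=(3,0); open=[(4,1) g=1 f=8, (5,0) g=1 f=10]; closed=[(3,0), (4,0)]

step 1: expand (3,0) (f=8, h=7) → closed; open now [(4,1) g=1 f=8, (5,0) g=1 f=10]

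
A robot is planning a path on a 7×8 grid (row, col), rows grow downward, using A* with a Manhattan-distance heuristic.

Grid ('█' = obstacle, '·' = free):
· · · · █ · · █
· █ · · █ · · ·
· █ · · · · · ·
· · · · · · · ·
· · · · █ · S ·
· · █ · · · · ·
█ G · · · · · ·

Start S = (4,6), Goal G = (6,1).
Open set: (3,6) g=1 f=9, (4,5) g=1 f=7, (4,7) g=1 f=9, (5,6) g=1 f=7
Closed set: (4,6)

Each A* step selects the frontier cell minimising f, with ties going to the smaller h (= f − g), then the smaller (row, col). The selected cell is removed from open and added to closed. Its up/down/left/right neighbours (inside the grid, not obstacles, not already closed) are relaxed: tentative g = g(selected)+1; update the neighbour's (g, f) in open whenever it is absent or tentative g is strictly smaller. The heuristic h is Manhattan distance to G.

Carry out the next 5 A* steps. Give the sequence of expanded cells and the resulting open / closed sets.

step 1: expand (4,5) (f=7, h=6) → closed; open now [(3,5) g=2 f=9, (3,6) g=1 f=9, (4,7) g=1 f=9, (5,5) g=2 f=7, (5,6) g=1 f=7]
step 2: expand (5,5) (f=7, h=5) → closed; open now [(3,5) g=2 f=9, (3,6) g=1 f=9, (4,7) g=1 f=9, (5,4) g=3 f=7, (5,6) g=1 f=7, (6,5) g=3 f=7]
step 3: expand (5,4) (f=7, h=4) → closed; open now [(3,5) g=2 f=9, (3,6) g=1 f=9, (4,7) g=1 f=9, (5,3) g=4 f=7, (5,6) g=1 f=7, (6,4) g=4 f=7, (6,5) g=3 f=7]
step 4: expand (5,3) (f=7, h=3) → closed; open now [(3,5) g=2 f=9, (3,6) g=1 f=9, (4,3) g=5 f=9, (4,7) g=1 f=9, (5,6) g=1 f=7, (6,3) g=5 f=7, (6,4) g=4 f=7, (6,5) g=3 f=7]
step 5: expand (6,3) (f=7, h=2) → closed; open now [(3,5) g=2 f=9, (3,6) g=1 f=9, (4,3) g=5 f=9, (4,7) g=1 f=9, (5,6) g=1 f=7, (6,2) g=6 f=7, (6,4) g=4 f=7, (6,5) g=3 f=7]

order=[(4,5) → (5,5) → (5,4) → (5,3) → (6,3)]; open=[(3,5) g=2 f=9, (3,6) g=1 f=9, (4,3) g=5 f=9, (4,7) g=1 f=9, (5,6) g=1 f=7, (6,2) g=6 f=7, (6,4) g=4 f=7, (6,5) g=3 f=7]; closed=[(4,5), (4,6), (5,3), (5,4), (5,5), (6,3)]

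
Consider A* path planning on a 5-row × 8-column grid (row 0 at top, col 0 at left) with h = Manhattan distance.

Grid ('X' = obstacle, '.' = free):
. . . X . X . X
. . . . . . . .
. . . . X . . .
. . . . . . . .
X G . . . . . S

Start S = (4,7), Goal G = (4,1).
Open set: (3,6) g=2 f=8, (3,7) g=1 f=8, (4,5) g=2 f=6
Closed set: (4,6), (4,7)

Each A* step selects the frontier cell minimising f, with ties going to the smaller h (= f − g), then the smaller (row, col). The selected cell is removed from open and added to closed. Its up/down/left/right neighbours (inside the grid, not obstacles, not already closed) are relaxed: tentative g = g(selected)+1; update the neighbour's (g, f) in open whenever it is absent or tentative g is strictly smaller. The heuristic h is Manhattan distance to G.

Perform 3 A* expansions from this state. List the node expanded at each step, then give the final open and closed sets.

step 1: expand (4,5) (f=6, h=4) → closed; open now [(3,5) g=3 f=8, (3,6) g=2 f=8, (3,7) g=1 f=8, (4,4) g=3 f=6]
step 2: expand (4,4) (f=6, h=3) → closed; open now [(3,4) g=4 f=8, (3,5) g=3 f=8, (3,6) g=2 f=8, (3,7) g=1 f=8, (4,3) g=4 f=6]
step 3: expand (4,3) (f=6, h=2) → closed; open now [(3,3) g=5 f=8, (3,4) g=4 f=8, (3,5) g=3 f=8, (3,6) g=2 f=8, (3,7) g=1 f=8, (4,2) g=5 f=6]

order=[(4,5) → (4,4) → (4,3)]; open=[(3,3) g=5 f=8, (3,4) g=4 f=8, (3,5) g=3 f=8, (3,6) g=2 f=8, (3,7) g=1 f=8, (4,2) g=5 f=6]; closed=[(4,3), (4,4), (4,5), (4,6), (4,7)]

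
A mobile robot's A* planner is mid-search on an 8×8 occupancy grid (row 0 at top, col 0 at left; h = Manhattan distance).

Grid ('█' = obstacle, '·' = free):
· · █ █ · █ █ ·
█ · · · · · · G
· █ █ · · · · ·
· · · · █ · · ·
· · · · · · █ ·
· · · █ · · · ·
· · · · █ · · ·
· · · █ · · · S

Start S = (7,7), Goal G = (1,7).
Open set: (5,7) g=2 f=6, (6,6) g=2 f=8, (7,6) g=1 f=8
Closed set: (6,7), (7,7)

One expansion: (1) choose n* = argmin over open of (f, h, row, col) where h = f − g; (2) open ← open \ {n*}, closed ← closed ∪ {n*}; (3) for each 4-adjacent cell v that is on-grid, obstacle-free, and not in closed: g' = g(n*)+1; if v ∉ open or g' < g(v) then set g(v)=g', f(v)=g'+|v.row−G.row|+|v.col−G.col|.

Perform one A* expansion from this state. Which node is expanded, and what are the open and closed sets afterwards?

step 1: expand (5,7) (f=6, h=4) → closed; open now [(4,7) g=3 f=6, (5,6) g=3 f=8, (6,6) g=2 f=8, (7,6) g=1 f=8]

expanded=(5,7); open=[(4,7) g=3 f=6, (5,6) g=3 f=8, (6,6) g=2 f=8, (7,6) g=1 f=8]; closed=[(5,7), (6,7), (7,7)]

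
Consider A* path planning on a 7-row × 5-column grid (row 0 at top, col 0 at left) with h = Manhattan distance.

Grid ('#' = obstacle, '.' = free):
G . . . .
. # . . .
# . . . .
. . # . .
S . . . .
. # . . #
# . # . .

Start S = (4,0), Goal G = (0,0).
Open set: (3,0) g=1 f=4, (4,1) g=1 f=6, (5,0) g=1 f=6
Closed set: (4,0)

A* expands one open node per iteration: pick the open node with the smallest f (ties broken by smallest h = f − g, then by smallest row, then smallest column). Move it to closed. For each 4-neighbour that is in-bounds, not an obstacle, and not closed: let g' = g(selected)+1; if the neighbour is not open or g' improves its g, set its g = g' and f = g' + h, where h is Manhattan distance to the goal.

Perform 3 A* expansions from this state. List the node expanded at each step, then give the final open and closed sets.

step 1: expand (3,0) (f=4, h=3) → closed; open now [(3,1) g=2 f=6, (4,1) g=1 f=6, (5,0) g=1 f=6]
step 2: expand (3,1) (f=6, h=4) → closed; open now [(2,1) g=3 f=6, (4,1) g=1 f=6, (5,0) g=1 f=6]
step 3: expand (2,1) (f=6, h=3) → closed; open now [(2,2) g=4 f=8, (4,1) g=1 f=6, (5,0) g=1 f=6]

order=[(3,0) → (3,1) → (2,1)]; open=[(2,2) g=4 f=8, (4,1) g=1 f=6, (5,0) g=1 f=6]; closed=[(2,1), (3,0), (3,1), (4,0)]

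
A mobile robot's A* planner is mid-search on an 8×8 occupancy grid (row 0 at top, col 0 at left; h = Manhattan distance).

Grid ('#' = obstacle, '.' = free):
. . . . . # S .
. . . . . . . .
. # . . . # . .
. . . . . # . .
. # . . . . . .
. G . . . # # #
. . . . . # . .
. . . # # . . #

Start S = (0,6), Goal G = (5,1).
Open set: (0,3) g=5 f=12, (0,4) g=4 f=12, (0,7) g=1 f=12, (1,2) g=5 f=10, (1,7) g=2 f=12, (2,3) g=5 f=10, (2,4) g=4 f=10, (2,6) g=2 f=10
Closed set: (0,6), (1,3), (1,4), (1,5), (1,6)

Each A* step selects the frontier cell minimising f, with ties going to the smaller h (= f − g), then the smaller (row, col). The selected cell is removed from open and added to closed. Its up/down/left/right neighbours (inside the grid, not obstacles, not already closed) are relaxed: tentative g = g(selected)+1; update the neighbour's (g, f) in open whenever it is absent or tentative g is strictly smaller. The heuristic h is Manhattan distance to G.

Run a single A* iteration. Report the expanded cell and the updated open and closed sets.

expanded=(1,2); open=[(0,2) g=6 f=12, (0,3) g=5 f=12, (0,4) g=4 f=12, (0,7) g=1 f=12, (1,1) g=6 f=10, (1,7) g=2 f=12, (2,2) g=6 f=10, (2,3) g=5 f=10, (2,4) g=4 f=10, (2,6) g=2 f=10]; closed=[(0,6), (1,2), (1,3), (1,4), (1,5), (1,6)]

step 1: expand (1,2) (f=10, h=5) → closed; open now [(0,2) g=6 f=12, (0,3) g=5 f=12, (0,4) g=4 f=12, (0,7) g=1 f=12, (1,1) g=6 f=10, (1,7) g=2 f=12, (2,2) g=6 f=10, (2,3) g=5 f=10, (2,4) g=4 f=10, (2,6) g=2 f=10]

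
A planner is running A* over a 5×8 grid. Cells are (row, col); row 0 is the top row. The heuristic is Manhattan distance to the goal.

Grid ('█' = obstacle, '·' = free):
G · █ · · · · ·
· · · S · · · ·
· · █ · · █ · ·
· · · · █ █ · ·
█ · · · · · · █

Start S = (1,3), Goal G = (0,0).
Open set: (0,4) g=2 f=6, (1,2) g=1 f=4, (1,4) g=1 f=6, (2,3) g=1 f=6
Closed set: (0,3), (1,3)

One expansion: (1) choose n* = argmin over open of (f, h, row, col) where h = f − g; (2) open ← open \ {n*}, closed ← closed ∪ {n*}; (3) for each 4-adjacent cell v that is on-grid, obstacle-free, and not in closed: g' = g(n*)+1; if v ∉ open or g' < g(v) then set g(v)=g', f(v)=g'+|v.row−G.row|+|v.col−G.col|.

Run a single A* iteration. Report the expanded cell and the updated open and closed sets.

expanded=(1,2); open=[(0,4) g=2 f=6, (1,1) g=2 f=4, (1,4) g=1 f=6, (2,3) g=1 f=6]; closed=[(0,3), (1,2), (1,3)]

step 1: expand (1,2) (f=4, h=3) → closed; open now [(0,4) g=2 f=6, (1,1) g=2 f=4, (1,4) g=1 f=6, (2,3) g=1 f=6]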